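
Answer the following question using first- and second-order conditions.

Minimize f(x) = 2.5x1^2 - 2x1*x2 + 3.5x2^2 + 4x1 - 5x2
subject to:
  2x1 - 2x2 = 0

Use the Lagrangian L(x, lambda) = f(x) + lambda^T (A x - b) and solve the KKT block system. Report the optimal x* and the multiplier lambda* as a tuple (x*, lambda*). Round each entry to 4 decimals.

Form the Lagrangian:
  L(x, lambda) = (1/2) x^T Q x + c^T x + lambda^T (A x - b)
Stationarity (grad_x L = 0): Q x + c + A^T lambda = 0.
Primal feasibility: A x = b.

This gives the KKT block system:
  [ Q   A^T ] [ x     ]   [-c ]
  [ A    0  ] [ lambda ] = [ b ]

Solving the linear system:
  x*      = (0.125, 0.125)
  lambda* = (-2.1875)
  f(x*)   = -0.0625

x* = (0.125, 0.125), lambda* = (-2.1875)


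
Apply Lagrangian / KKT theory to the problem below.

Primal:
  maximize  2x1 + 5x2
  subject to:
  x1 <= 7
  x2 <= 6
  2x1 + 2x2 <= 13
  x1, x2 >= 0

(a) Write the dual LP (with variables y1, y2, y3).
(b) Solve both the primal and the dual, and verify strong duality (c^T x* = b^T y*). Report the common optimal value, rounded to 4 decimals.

The standard primal-dual pair for 'max c^T x s.t. A x <= b, x >= 0' is:
  Dual:  min b^T y  s.t.  A^T y >= c,  y >= 0.

So the dual LP is:
  minimize  7y1 + 6y2 + 13y3
  subject to:
    y1 + 2y3 >= 2
    y2 + 2y3 >= 5
    y1, y2, y3 >= 0

Solving the primal: x* = (0.5, 6).
  primal value c^T x* = 31.
Solving the dual: y* = (0, 3, 1).
  dual value b^T y* = 31.
Strong duality: c^T x* = b^T y*. Confirmed.

31


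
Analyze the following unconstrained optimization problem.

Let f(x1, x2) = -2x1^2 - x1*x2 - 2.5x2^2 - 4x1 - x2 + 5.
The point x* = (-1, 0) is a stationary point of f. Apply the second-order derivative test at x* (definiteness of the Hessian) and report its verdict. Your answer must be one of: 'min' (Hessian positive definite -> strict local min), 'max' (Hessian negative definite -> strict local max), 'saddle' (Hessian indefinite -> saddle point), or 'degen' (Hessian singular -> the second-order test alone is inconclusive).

Compute the Hessian H = grad^2 f:
  H = [[-4, -1], [-1, -5]]
Verify stationarity: grad f(x*) = H x* + g = (0, 0).
Eigenvalues of H: -5.618, -3.382.
Both eigenvalues < 0, so H is negative definite -> x* is a strict local max.

max


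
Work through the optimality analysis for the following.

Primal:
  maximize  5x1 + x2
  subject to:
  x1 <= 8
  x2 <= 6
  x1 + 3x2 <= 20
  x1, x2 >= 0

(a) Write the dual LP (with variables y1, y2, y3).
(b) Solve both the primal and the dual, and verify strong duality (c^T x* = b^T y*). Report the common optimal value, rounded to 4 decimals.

The standard primal-dual pair for 'max c^T x s.t. A x <= b, x >= 0' is:
  Dual:  min b^T y  s.t.  A^T y >= c,  y >= 0.

So the dual LP is:
  minimize  8y1 + 6y2 + 20y3
  subject to:
    y1 + y3 >= 5
    y2 + 3y3 >= 1
    y1, y2, y3 >= 0

Solving the primal: x* = (8, 4).
  primal value c^T x* = 44.
Solving the dual: y* = (4.6667, 0, 0.3333).
  dual value b^T y* = 44.
Strong duality: c^T x* = b^T y*. Confirmed.

44


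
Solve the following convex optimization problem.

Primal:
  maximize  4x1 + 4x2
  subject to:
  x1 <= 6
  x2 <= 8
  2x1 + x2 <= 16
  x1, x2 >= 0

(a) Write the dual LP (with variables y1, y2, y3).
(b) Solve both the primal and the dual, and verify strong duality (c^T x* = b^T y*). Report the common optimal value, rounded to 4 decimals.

The standard primal-dual pair for 'max c^T x s.t. A x <= b, x >= 0' is:
  Dual:  min b^T y  s.t.  A^T y >= c,  y >= 0.

So the dual LP is:
  minimize  6y1 + 8y2 + 16y3
  subject to:
    y1 + 2y3 >= 4
    y2 + y3 >= 4
    y1, y2, y3 >= 0

Solving the primal: x* = (4, 8).
  primal value c^T x* = 48.
Solving the dual: y* = (0, 2, 2).
  dual value b^T y* = 48.
Strong duality: c^T x* = b^T y*. Confirmed.

48


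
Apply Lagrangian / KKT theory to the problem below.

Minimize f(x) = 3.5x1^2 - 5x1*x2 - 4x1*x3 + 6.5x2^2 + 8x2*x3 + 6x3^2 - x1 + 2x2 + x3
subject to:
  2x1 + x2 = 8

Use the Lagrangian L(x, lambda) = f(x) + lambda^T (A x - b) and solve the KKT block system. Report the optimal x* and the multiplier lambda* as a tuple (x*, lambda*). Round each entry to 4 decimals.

Form the Lagrangian:
  L(x, lambda) = (1/2) x^T Q x + c^T x + lambda^T (A x - b)
Stationarity (grad_x L = 0): Q x + c + A^T lambda = 0.
Primal feasibility: A x = b.

This gives the KKT block system:
  [ Q   A^T ] [ x     ]   [-c ]
  [ A    0  ] [ lambda ] = [ b ]

Solving the linear system:
  x*      = (3.1679, 1.6642, -0.1369)
  lambda* = (-6.7007)
  f(x*)   = 26.8148

x* = (3.1679, 1.6642, -0.1369), lambda* = (-6.7007)


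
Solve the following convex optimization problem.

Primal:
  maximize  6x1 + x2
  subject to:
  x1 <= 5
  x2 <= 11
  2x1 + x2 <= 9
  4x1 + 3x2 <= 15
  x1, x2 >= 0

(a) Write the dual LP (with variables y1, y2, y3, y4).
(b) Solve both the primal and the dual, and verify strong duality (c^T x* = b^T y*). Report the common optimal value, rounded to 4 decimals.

The standard primal-dual pair for 'max c^T x s.t. A x <= b, x >= 0' is:
  Dual:  min b^T y  s.t.  A^T y >= c,  y >= 0.

So the dual LP is:
  minimize  5y1 + 11y2 + 9y3 + 15y4
  subject to:
    y1 + 2y3 + 4y4 >= 6
    y2 + y3 + 3y4 >= 1
    y1, y2, y3, y4 >= 0

Solving the primal: x* = (3.75, 0).
  primal value c^T x* = 22.5.
Solving the dual: y* = (0, 0, 0, 1.5).
  dual value b^T y* = 22.5.
Strong duality: c^T x* = b^T y*. Confirmed.

22.5


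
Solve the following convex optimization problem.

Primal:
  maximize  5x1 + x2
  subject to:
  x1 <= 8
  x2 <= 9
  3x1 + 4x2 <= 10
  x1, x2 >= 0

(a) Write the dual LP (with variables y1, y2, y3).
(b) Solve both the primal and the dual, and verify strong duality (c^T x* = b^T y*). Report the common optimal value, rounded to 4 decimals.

The standard primal-dual pair for 'max c^T x s.t. A x <= b, x >= 0' is:
  Dual:  min b^T y  s.t.  A^T y >= c,  y >= 0.

So the dual LP is:
  minimize  8y1 + 9y2 + 10y3
  subject to:
    y1 + 3y3 >= 5
    y2 + 4y3 >= 1
    y1, y2, y3 >= 0

Solving the primal: x* = (3.3333, 0).
  primal value c^T x* = 16.6667.
Solving the dual: y* = (0, 0, 1.6667).
  dual value b^T y* = 16.6667.
Strong duality: c^T x* = b^T y*. Confirmed.

16.6667


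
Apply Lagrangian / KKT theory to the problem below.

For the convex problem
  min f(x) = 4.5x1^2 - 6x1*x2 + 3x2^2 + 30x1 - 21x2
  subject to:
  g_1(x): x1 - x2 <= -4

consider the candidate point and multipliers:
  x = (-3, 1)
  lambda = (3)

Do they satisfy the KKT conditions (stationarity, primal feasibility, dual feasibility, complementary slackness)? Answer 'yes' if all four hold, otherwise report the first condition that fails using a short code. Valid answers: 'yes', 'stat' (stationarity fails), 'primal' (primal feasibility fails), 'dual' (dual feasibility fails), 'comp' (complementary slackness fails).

Gradient of f: grad f(x) = Q x + c = (-3, 3)
Constraint values g_i(x) = a_i^T x - b_i:
  g_1((-3, 1)) = 0
Stationarity residual: grad f(x) + sum_i lambda_i a_i = (0, 0)
  -> stationarity OK
Primal feasibility (all g_i <= 0): OK
Dual feasibility (all lambda_i >= 0): OK
Complementary slackness (lambda_i * g_i(x) = 0 for all i): OK

Verdict: yes, KKT holds.

yes


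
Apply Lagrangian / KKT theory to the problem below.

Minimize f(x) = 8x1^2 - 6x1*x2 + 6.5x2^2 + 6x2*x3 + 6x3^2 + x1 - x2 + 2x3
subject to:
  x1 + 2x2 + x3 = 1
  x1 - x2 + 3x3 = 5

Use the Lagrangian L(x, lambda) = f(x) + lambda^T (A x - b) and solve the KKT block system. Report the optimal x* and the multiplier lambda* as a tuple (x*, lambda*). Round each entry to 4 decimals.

Form the Lagrangian:
  L(x, lambda) = (1/2) x^T Q x + c^T x + lambda^T (A x - b)
Stationarity (grad_x L = 0): Q x + c + A^T lambda = 0.
Primal feasibility: A x = b.

This gives the KKT block system:
  [ Q   A^T ] [ x     ]   [-c ]
  [ A    0  ] [ lambda ] = [ b ]

Solving the linear system:
  x*      = (0.2829, -0.3666, 1.4502)
  lambda* = (-2.9882, -4.7382)
  f(x*)   = 15.1144

x* = (0.2829, -0.3666, 1.4502), lambda* = (-2.9882, -4.7382)


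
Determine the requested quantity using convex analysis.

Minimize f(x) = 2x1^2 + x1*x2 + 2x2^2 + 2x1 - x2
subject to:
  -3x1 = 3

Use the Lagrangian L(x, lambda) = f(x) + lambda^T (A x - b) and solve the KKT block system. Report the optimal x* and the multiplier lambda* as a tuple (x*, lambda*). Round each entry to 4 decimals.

Form the Lagrangian:
  L(x, lambda) = (1/2) x^T Q x + c^T x + lambda^T (A x - b)
Stationarity (grad_x L = 0): Q x + c + A^T lambda = 0.
Primal feasibility: A x = b.

This gives the KKT block system:
  [ Q   A^T ] [ x     ]   [-c ]
  [ A    0  ] [ lambda ] = [ b ]

Solving the linear system:
  x*      = (-1, 0.5)
  lambda* = (-0.5)
  f(x*)   = -0.5

x* = (-1, 0.5), lambda* = (-0.5)


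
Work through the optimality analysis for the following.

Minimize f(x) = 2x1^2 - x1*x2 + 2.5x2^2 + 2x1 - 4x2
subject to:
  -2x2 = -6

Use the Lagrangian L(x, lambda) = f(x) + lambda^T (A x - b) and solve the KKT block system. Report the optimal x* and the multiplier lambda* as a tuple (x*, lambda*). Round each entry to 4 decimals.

Form the Lagrangian:
  L(x, lambda) = (1/2) x^T Q x + c^T x + lambda^T (A x - b)
Stationarity (grad_x L = 0): Q x + c + A^T lambda = 0.
Primal feasibility: A x = b.

This gives the KKT block system:
  [ Q   A^T ] [ x     ]   [-c ]
  [ A    0  ] [ lambda ] = [ b ]

Solving the linear system:
  x*      = (0.25, 3)
  lambda* = (5.375)
  f(x*)   = 10.375

x* = (0.25, 3), lambda* = (5.375)


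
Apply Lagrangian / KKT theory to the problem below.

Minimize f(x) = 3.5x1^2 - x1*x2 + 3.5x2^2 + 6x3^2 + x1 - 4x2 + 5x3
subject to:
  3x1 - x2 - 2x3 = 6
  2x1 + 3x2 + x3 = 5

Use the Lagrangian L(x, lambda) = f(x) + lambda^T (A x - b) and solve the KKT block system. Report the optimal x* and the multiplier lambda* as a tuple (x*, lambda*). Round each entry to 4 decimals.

Form the Lagrangian:
  L(x, lambda) = (1/2) x^T Q x + c^T x + lambda^T (A x - b)
Stationarity (grad_x L = 0): Q x + c + A^T lambda = 0.
Primal feasibility: A x = b.

This gives the KKT block system:
  [ Q   A^T ] [ x     ]   [-c ]
  [ A    0  ] [ lambda ] = [ b ]

Solving the linear system:
  x*      = (1.6961, 0.8255, -0.8686)
  lambda* = (-3.2706, -1.1176)
  f(x*)   = 9.6314

x* = (1.6961, 0.8255, -0.8686), lambda* = (-3.2706, -1.1176)


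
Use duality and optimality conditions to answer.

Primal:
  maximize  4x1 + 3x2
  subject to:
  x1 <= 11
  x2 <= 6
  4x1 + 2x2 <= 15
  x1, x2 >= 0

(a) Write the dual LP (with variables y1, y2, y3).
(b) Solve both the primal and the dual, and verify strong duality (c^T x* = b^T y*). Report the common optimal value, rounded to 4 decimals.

The standard primal-dual pair for 'max c^T x s.t. A x <= b, x >= 0' is:
  Dual:  min b^T y  s.t.  A^T y >= c,  y >= 0.

So the dual LP is:
  minimize  11y1 + 6y2 + 15y3
  subject to:
    y1 + 4y3 >= 4
    y2 + 2y3 >= 3
    y1, y2, y3 >= 0

Solving the primal: x* = (0.75, 6).
  primal value c^T x* = 21.
Solving the dual: y* = (0, 1, 1).
  dual value b^T y* = 21.
Strong duality: c^T x* = b^T y*. Confirmed.

21


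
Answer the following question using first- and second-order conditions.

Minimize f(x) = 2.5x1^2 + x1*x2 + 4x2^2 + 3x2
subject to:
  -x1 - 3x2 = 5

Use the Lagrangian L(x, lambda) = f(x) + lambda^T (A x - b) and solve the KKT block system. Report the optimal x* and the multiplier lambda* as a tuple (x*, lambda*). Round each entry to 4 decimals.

Form the Lagrangian:
  L(x, lambda) = (1/2) x^T Q x + c^T x + lambda^T (A x - b)
Stationarity (grad_x L = 0): Q x + c + A^T lambda = 0.
Primal feasibility: A x = b.

This gives the KKT block system:
  [ Q   A^T ] [ x     ]   [-c ]
  [ A    0  ] [ lambda ] = [ b ]

Solving the linear system:
  x*      = (-0.3404, -1.5532)
  lambda* = (-3.2553)
  f(x*)   = 5.8085

x* = (-0.3404, -1.5532), lambda* = (-3.2553)


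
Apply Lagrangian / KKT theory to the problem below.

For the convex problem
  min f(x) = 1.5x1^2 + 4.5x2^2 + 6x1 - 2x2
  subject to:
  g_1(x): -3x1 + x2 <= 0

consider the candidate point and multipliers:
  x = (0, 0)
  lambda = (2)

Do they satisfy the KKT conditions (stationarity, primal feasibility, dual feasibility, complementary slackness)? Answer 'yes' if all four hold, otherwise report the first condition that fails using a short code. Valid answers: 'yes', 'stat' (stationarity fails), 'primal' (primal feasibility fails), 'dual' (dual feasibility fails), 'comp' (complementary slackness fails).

Gradient of f: grad f(x) = Q x + c = (6, -2)
Constraint values g_i(x) = a_i^T x - b_i:
  g_1((0, 0)) = 0
Stationarity residual: grad f(x) + sum_i lambda_i a_i = (0, 0)
  -> stationarity OK
Primal feasibility (all g_i <= 0): OK
Dual feasibility (all lambda_i >= 0): OK
Complementary slackness (lambda_i * g_i(x) = 0 for all i): OK

Verdict: yes, KKT holds.

yes


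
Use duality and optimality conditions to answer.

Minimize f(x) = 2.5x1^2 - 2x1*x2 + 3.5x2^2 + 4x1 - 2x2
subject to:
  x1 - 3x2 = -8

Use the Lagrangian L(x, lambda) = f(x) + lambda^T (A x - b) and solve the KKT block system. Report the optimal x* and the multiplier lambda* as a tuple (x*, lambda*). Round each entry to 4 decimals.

Form the Lagrangian:
  L(x, lambda) = (1/2) x^T Q x + c^T x + lambda^T (A x - b)
Stationarity (grad_x L = 0): Q x + c + A^T lambda = 0.
Primal feasibility: A x = b.

This gives the KKT block system:
  [ Q   A^T ] [ x     ]   [-c ]
  [ A    0  ] [ lambda ] = [ b ]

Solving the linear system:
  x*      = (-0.95, 2.35)
  lambda* = (5.45)
  f(x*)   = 17.55

x* = (-0.95, 2.35), lambda* = (5.45)


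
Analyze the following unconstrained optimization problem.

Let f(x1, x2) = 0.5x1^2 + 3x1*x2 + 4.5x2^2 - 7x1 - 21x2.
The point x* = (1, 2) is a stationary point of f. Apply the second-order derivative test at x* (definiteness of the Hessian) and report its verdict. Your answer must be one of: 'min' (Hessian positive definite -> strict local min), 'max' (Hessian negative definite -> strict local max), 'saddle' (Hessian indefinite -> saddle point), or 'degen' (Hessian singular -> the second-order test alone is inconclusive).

Compute the Hessian H = grad^2 f:
  H = [[1, 3], [3, 9]]
Verify stationarity: grad f(x*) = H x* + g = (0, 0).
Eigenvalues of H: 0, 10.
H has a zero eigenvalue (singular; positive semidefinite but not definite), so H is neither positive definite, negative definite, nor indefinite. The second-order test alone is inconclusive -> degen.
(Indeed, f is constant along the null direction of H through x*, so x* is not a strict local extremum.)

degen


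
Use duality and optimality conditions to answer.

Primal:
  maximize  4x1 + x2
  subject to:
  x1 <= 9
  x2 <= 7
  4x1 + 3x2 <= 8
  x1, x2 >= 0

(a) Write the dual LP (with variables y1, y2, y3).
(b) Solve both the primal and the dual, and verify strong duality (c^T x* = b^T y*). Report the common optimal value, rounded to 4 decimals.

The standard primal-dual pair for 'max c^T x s.t. A x <= b, x >= 0' is:
  Dual:  min b^T y  s.t.  A^T y >= c,  y >= 0.

So the dual LP is:
  minimize  9y1 + 7y2 + 8y3
  subject to:
    y1 + 4y3 >= 4
    y2 + 3y3 >= 1
    y1, y2, y3 >= 0

Solving the primal: x* = (2, 0).
  primal value c^T x* = 8.
Solving the dual: y* = (0, 0, 1).
  dual value b^T y* = 8.
Strong duality: c^T x* = b^T y*. Confirmed.

8


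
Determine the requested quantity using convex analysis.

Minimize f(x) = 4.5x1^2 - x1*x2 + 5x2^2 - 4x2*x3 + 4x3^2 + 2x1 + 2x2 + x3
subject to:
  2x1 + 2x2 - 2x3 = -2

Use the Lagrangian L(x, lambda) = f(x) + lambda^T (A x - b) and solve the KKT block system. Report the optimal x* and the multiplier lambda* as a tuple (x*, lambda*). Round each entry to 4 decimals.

Form the Lagrangian:
  L(x, lambda) = (1/2) x^T Q x + c^T x + lambda^T (A x - b)
Stationarity (grad_x L = 0): Q x + c + A^T lambda = 0.
Primal feasibility: A x = b.

This gives the KKT block system:
  [ Q   A^T ] [ x     ]   [-c ]
  [ A    0  ] [ lambda ] = [ b ]

Solving the linear system:
  x*      = (-0.5528, -0.5342, -0.087)
  lambda* = (1.2205)
  f(x*)   = 0.0901

x* = (-0.5528, -0.5342, -0.087), lambda* = (1.2205)


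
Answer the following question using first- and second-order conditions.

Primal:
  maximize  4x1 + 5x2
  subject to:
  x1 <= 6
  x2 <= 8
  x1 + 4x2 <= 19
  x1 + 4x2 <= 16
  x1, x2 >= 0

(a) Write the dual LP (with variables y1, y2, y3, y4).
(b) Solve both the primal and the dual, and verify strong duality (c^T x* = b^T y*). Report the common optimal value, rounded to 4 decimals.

The standard primal-dual pair for 'max c^T x s.t. A x <= b, x >= 0' is:
  Dual:  min b^T y  s.t.  A^T y >= c,  y >= 0.

So the dual LP is:
  minimize  6y1 + 8y2 + 19y3 + 16y4
  subject to:
    y1 + y3 + y4 >= 4
    y2 + 4y3 + 4y4 >= 5
    y1, y2, y3, y4 >= 0

Solving the primal: x* = (6, 2.5).
  primal value c^T x* = 36.5.
Solving the dual: y* = (2.75, 0, 0, 1.25).
  dual value b^T y* = 36.5.
Strong duality: c^T x* = b^T y*. Confirmed.

36.5


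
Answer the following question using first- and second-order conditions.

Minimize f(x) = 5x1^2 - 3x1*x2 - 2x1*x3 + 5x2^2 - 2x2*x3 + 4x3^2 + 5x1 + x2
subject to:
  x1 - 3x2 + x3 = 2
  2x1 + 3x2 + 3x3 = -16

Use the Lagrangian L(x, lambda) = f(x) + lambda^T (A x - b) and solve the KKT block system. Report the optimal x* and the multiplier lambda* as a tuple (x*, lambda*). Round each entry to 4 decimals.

Form the Lagrangian:
  L(x, lambda) = (1/2) x^T Q x + c^T x + lambda^T (A x - b)
Stationarity (grad_x L = 0): Q x + c + A^T lambda = 0.
Primal feasibility: A x = b.

This gives the KKT block system:
  [ Q   A^T ] [ x     ]   [-c ]
  [ A    0  ] [ lambda ] = [ b ]

Solving the linear system:
  x*      = (-2.0144, -2.0012, -1.9892)
  lambda* = (-0.2771, 2.7197)
  f(x*)   = 15.9982

x* = (-2.0144, -2.0012, -1.9892), lambda* = (-0.2771, 2.7197)


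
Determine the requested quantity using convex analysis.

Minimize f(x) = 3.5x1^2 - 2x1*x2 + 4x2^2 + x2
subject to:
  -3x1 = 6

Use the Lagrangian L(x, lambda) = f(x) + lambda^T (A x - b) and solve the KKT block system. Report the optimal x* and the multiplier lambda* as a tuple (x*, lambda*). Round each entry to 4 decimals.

Form the Lagrangian:
  L(x, lambda) = (1/2) x^T Q x + c^T x + lambda^T (A x - b)
Stationarity (grad_x L = 0): Q x + c + A^T lambda = 0.
Primal feasibility: A x = b.

This gives the KKT block system:
  [ Q   A^T ] [ x     ]   [-c ]
  [ A    0  ] [ lambda ] = [ b ]

Solving the linear system:
  x*      = (-2, -0.625)
  lambda* = (-4.25)
  f(x*)   = 12.4375

x* = (-2, -0.625), lambda* = (-4.25)


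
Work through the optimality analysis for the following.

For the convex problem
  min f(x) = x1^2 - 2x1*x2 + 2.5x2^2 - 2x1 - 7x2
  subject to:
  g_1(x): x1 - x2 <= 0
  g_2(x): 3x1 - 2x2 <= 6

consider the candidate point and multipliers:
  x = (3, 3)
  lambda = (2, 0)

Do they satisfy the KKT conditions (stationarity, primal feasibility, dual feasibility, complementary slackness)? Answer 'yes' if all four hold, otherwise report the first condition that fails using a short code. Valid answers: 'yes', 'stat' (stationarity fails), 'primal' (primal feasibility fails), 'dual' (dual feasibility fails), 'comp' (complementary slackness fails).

Gradient of f: grad f(x) = Q x + c = (-2, 2)
Constraint values g_i(x) = a_i^T x - b_i:
  g_1((3, 3)) = 0
  g_2((3, 3)) = -3
Stationarity residual: grad f(x) + sum_i lambda_i a_i = (0, 0)
  -> stationarity OK
Primal feasibility (all g_i <= 0): OK
Dual feasibility (all lambda_i >= 0): OK
Complementary slackness (lambda_i * g_i(x) = 0 for all i): OK

Verdict: yes, KKT holds.

yes


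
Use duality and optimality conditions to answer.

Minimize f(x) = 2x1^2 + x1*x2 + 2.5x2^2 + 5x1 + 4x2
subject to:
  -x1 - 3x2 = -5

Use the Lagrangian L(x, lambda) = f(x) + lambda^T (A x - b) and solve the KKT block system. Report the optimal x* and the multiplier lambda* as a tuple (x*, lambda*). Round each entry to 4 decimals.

Form the Lagrangian:
  L(x, lambda) = (1/2) x^T Q x + c^T x + lambda^T (A x - b)
Stationarity (grad_x L = 0): Q x + c + A^T lambda = 0.
Primal feasibility: A x = b.

This gives the KKT block system:
  [ Q   A^T ] [ x     ]   [-c ]
  [ A    0  ] [ lambda ] = [ b ]

Solving the linear system:
  x*      = (-0.6571, 1.8857)
  lambda* = (4.2571)
  f(x*)   = 12.7714

x* = (-0.6571, 1.8857), lambda* = (4.2571)


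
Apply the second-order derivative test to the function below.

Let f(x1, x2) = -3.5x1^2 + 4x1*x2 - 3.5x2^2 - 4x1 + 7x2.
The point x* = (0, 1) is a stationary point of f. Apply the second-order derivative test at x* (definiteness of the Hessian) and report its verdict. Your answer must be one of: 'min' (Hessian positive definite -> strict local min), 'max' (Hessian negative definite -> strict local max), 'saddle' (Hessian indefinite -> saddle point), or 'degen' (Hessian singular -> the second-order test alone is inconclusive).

Compute the Hessian H = grad^2 f:
  H = [[-7, 4], [4, -7]]
Verify stationarity: grad f(x*) = H x* + g = (0, 0).
Eigenvalues of H: -11, -3.
Both eigenvalues < 0, so H is negative definite -> x* is a strict local max.

max


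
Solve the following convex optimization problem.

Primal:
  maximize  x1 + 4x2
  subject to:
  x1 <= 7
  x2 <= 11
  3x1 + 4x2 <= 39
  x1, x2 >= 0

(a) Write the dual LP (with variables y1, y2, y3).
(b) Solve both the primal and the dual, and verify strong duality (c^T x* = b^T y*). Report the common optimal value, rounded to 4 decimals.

The standard primal-dual pair for 'max c^T x s.t. A x <= b, x >= 0' is:
  Dual:  min b^T y  s.t.  A^T y >= c,  y >= 0.

So the dual LP is:
  minimize  7y1 + 11y2 + 39y3
  subject to:
    y1 + 3y3 >= 1
    y2 + 4y3 >= 4
    y1, y2, y3 >= 0

Solving the primal: x* = (0, 9.75).
  primal value c^T x* = 39.
Solving the dual: y* = (0, 0, 1).
  dual value b^T y* = 39.
Strong duality: c^T x* = b^T y*. Confirmed.

39


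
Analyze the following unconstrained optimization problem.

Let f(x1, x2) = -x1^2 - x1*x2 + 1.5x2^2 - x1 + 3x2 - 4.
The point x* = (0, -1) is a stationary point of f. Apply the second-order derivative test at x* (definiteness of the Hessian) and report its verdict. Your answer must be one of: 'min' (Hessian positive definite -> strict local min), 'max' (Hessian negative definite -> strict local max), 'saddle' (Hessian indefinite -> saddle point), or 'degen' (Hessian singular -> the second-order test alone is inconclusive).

Compute the Hessian H = grad^2 f:
  H = [[-2, -1], [-1, 3]]
Verify stationarity: grad f(x*) = H x* + g = (0, 0).
Eigenvalues of H: -2.1926, 3.1926.
Eigenvalues have mixed signs, so H is indefinite -> x* is a saddle point.

saddle


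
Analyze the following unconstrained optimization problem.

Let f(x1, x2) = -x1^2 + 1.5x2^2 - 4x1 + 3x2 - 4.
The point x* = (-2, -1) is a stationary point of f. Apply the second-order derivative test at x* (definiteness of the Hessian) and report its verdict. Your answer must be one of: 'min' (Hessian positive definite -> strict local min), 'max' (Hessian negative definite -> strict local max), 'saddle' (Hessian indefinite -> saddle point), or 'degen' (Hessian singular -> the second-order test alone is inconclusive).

Compute the Hessian H = grad^2 f:
  H = [[-2, 0], [0, 3]]
Verify stationarity: grad f(x*) = H x* + g = (0, 0).
Eigenvalues of H: -2, 3.
Eigenvalues have mixed signs, so H is indefinite -> x* is a saddle point.

saddle


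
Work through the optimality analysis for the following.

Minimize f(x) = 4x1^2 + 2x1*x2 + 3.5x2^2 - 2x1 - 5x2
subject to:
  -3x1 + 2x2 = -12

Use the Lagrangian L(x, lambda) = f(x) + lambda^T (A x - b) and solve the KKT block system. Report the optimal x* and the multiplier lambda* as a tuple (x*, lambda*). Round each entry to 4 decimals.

Form the Lagrangian:
  L(x, lambda) = (1/2) x^T Q x + c^T x + lambda^T (A x - b)
Stationarity (grad_x L = 0): Q x + c + A^T lambda = 0.
Primal feasibility: A x = b.

This gives the KKT block system:
  [ Q   A^T ] [ x     ]   [-c ]
  [ A    0  ] [ lambda ] = [ b ]

Solving the linear system:
  x*      = (2.8403, -1.7395)
  lambda* = (5.7479)
  f(x*)   = 35.9958

x* = (2.8403, -1.7395), lambda* = (5.7479)


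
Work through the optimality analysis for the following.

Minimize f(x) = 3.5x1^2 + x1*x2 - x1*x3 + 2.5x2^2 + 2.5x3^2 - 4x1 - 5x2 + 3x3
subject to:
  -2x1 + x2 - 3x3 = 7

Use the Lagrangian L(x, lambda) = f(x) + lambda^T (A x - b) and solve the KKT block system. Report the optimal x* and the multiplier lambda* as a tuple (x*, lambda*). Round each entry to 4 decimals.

Form the Lagrangian:
  L(x, lambda) = (1/2) x^T Q x + c^T x + lambda^T (A x - b)
Stationarity (grad_x L = 0): Q x + c + A^T lambda = 0.
Primal feasibility: A x = b.

This gives the KKT block system:
  [ Q   A^T ] [ x     ]   [-c ]
  [ A    0  ] [ lambda ] = [ b ]

Solving the linear system:
  x*      = (-0.3308, 1.3935, -1.6483)
  lambda* = (-1.6369)
  f(x*)   = 0.4344

x* = (-0.3308, 1.3935, -1.6483), lambda* = (-1.6369)


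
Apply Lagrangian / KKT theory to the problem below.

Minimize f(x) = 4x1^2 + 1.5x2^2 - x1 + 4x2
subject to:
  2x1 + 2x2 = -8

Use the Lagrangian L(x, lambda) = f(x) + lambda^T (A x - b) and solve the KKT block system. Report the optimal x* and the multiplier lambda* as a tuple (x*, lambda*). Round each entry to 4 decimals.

Form the Lagrangian:
  L(x, lambda) = (1/2) x^T Q x + c^T x + lambda^T (A x - b)
Stationarity (grad_x L = 0): Q x + c + A^T lambda = 0.
Primal feasibility: A x = b.

This gives the KKT block system:
  [ Q   A^T ] [ x     ]   [-c ]
  [ A    0  ] [ lambda ] = [ b ]

Solving the linear system:
  x*      = (-0.6364, -3.3636)
  lambda* = (3.0455)
  f(x*)   = 5.7727

x* = (-0.6364, -3.3636), lambda* = (3.0455)


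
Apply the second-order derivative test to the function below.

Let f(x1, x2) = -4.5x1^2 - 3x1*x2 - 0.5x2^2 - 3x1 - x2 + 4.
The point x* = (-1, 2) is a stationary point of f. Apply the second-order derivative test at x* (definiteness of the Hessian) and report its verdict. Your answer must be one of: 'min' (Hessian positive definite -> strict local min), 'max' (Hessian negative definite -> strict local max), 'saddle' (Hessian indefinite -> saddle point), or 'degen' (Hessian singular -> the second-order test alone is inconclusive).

Compute the Hessian H = grad^2 f:
  H = [[-9, -3], [-3, -1]]
Verify stationarity: grad f(x*) = H x* + g = (0, 0).
Eigenvalues of H: -10, 0.
H has a zero eigenvalue (singular; negative semidefinite but not definite), so H is neither positive definite, negative definite, nor indefinite. The second-order test alone is inconclusive -> degen.
(Indeed, f is constant along the null direction of H through x*, so x* is not a strict local extremum.)

degen


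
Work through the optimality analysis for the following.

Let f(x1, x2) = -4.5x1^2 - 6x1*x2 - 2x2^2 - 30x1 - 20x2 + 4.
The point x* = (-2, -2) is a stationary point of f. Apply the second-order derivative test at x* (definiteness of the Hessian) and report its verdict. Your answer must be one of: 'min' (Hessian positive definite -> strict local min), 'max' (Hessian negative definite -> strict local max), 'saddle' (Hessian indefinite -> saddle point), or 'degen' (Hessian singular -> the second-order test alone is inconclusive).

Compute the Hessian H = grad^2 f:
  H = [[-9, -6], [-6, -4]]
Verify stationarity: grad f(x*) = H x* + g = (0, 0).
Eigenvalues of H: -13, 0.
H has a zero eigenvalue (singular; negative semidefinite but not definite), so H is neither positive definite, negative definite, nor indefinite. The second-order test alone is inconclusive -> degen.
(Indeed, f is constant along the null direction of H through x*, so x* is not a strict local extremum.)

degen


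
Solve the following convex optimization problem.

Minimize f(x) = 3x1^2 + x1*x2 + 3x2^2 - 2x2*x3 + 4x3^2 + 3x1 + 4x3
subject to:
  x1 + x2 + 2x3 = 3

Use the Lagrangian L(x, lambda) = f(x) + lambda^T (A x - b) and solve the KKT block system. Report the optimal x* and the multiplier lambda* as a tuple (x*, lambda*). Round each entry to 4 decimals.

Form the Lagrangian:
  L(x, lambda) = (1/2) x^T Q x + c^T x + lambda^T (A x - b)
Stationarity (grad_x L = 0): Q x + c + A^T lambda = 0.
Primal feasibility: A x = b.

This gives the KKT block system:
  [ Q   A^T ] [ x     ]   [-c ]
  [ A    0  ] [ lambda ] = [ b ]

Solving the linear system:
  x*      = (0.0938, 1.0625, 0.9219)
  lambda* = (-4.625)
  f(x*)   = 8.9219

x* = (0.0938, 1.0625, 0.9219), lambda* = (-4.625)


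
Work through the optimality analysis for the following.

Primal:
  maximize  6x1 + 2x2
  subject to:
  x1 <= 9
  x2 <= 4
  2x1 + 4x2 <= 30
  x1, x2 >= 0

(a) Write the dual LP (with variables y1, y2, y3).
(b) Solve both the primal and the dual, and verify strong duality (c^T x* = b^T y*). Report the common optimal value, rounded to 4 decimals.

The standard primal-dual pair for 'max c^T x s.t. A x <= b, x >= 0' is:
  Dual:  min b^T y  s.t.  A^T y >= c,  y >= 0.

So the dual LP is:
  minimize  9y1 + 4y2 + 30y3
  subject to:
    y1 + 2y3 >= 6
    y2 + 4y3 >= 2
    y1, y2, y3 >= 0

Solving the primal: x* = (9, 3).
  primal value c^T x* = 60.
Solving the dual: y* = (5, 0, 0.5).
  dual value b^T y* = 60.
Strong duality: c^T x* = b^T y*. Confirmed.

60


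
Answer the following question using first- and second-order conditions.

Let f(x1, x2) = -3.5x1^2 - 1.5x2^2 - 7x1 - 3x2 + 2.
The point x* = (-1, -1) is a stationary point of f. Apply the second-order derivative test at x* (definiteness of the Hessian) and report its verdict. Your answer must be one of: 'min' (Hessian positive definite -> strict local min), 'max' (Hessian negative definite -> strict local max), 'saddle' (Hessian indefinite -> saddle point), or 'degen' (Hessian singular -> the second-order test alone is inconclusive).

Compute the Hessian H = grad^2 f:
  H = [[-7, 0], [0, -3]]
Verify stationarity: grad f(x*) = H x* + g = (0, 0).
Eigenvalues of H: -7, -3.
Both eigenvalues < 0, so H is negative definite -> x* is a strict local max.

max


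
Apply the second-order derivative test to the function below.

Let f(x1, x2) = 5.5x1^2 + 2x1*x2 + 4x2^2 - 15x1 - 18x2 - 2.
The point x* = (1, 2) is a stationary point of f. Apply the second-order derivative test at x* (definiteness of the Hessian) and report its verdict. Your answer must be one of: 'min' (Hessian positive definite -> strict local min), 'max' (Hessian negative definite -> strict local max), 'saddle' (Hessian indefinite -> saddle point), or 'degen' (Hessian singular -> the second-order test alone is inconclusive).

Compute the Hessian H = grad^2 f:
  H = [[11, 2], [2, 8]]
Verify stationarity: grad f(x*) = H x* + g = (0, 0).
Eigenvalues of H: 7, 12.
Both eigenvalues > 0, so H is positive definite -> x* is a strict local min.

min


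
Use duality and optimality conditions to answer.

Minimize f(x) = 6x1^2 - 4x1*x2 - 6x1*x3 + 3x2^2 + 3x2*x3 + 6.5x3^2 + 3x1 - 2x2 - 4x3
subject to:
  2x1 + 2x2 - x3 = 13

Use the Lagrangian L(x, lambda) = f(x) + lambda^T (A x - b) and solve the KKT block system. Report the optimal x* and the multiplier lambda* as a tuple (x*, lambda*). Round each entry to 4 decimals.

Form the Lagrangian:
  L(x, lambda) = (1/2) x^T Q x + c^T x + lambda^T (A x - b)
Stationarity (grad_x L = 0): Q x + c + A^T lambda = 0.
Primal feasibility: A x = b.

This gives the KKT block system:
  [ Q   A^T ] [ x     ]   [-c ]
  [ A    0  ] [ lambda ] = [ b ]

Solving the linear system:
  x*      = (2.2162, 4.1988, -0.1699)
  lambda* = (-6.9093)
  f(x*)   = 44.3755

x* = (2.2162, 4.1988, -0.1699), lambda* = (-6.9093)


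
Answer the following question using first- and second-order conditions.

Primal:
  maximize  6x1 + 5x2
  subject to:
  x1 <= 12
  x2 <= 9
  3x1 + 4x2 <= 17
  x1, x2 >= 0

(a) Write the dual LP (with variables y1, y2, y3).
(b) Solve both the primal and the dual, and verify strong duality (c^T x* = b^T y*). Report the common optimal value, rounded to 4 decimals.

The standard primal-dual pair for 'max c^T x s.t. A x <= b, x >= 0' is:
  Dual:  min b^T y  s.t.  A^T y >= c,  y >= 0.

So the dual LP is:
  minimize  12y1 + 9y2 + 17y3
  subject to:
    y1 + 3y3 >= 6
    y2 + 4y3 >= 5
    y1, y2, y3 >= 0

Solving the primal: x* = (5.6667, 0).
  primal value c^T x* = 34.
Solving the dual: y* = (0, 0, 2).
  dual value b^T y* = 34.
Strong duality: c^T x* = b^T y*. Confirmed.

34


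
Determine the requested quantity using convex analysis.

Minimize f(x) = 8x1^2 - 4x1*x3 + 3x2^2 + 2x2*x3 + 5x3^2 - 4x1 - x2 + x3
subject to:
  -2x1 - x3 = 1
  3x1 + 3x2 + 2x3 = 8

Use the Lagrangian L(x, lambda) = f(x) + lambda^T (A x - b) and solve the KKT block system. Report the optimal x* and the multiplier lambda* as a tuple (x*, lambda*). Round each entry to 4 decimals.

Form the Lagrangian:
  L(x, lambda) = (1/2) x^T Q x + c^T x + lambda^T (A x - b)
Stationarity (grad_x L = 0): Q x + c + A^T lambda = 0.
Primal feasibility: A x = b.

This gives the KKT block system:
  [ Q   A^T ] [ x     ]   [-c ]
  [ A    0  ] [ lambda ] = [ b ]

Solving the linear system:
  x*      = (-0.1476, 3.2841, -0.7048)
  lambda* = (-10.419, -5.7651)
  f(x*)   = 26.5706

x* = (-0.1476, 3.2841, -0.7048), lambda* = (-10.419, -5.7651)


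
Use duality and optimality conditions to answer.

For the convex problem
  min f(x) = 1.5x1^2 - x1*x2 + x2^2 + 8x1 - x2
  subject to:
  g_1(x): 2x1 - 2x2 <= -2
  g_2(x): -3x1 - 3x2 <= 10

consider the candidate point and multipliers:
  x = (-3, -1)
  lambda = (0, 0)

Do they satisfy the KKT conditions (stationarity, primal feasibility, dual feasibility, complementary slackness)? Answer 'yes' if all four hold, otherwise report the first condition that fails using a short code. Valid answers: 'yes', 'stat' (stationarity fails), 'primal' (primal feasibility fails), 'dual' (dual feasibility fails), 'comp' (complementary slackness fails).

Gradient of f: grad f(x) = Q x + c = (0, 0)
Constraint values g_i(x) = a_i^T x - b_i:
  g_1((-3, -1)) = -2
  g_2((-3, -1)) = 2
Stationarity residual: grad f(x) + sum_i lambda_i a_i = (0, 0)
  -> stationarity OK
Primal feasibility (all g_i <= 0): FAILS
Dual feasibility (all lambda_i >= 0): OK
Complementary slackness (lambda_i * g_i(x) = 0 for all i): OK

Verdict: the first failing condition is primal_feasibility -> primal.

primal


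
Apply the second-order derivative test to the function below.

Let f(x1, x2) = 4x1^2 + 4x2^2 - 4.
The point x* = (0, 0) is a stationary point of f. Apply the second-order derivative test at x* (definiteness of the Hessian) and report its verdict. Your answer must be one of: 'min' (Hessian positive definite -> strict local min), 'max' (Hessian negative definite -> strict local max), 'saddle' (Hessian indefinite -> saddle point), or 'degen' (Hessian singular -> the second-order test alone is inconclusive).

Compute the Hessian H = grad^2 f:
  H = [[8, 0], [0, 8]]
Verify stationarity: grad f(x*) = H x* + g = (0, 0).
Eigenvalues of H: 8, 8.
Both eigenvalues > 0, so H is positive definite -> x* is a strict local min.

min


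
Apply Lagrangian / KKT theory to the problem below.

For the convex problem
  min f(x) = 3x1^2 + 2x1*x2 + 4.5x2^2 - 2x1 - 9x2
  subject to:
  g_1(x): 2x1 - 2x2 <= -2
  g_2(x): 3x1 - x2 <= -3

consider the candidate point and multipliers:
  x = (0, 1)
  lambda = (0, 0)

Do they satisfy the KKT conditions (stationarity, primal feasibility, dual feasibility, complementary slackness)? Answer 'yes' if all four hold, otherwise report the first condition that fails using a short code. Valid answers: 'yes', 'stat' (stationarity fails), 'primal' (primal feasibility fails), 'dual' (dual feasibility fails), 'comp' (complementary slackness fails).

Gradient of f: grad f(x) = Q x + c = (0, 0)
Constraint values g_i(x) = a_i^T x - b_i:
  g_1((0, 1)) = 0
  g_2((0, 1)) = 2
Stationarity residual: grad f(x) + sum_i lambda_i a_i = (0, 0)
  -> stationarity OK
Primal feasibility (all g_i <= 0): FAILS
Dual feasibility (all lambda_i >= 0): OK
Complementary slackness (lambda_i * g_i(x) = 0 for all i): OK

Verdict: the first failing condition is primal_feasibility -> primal.

primal


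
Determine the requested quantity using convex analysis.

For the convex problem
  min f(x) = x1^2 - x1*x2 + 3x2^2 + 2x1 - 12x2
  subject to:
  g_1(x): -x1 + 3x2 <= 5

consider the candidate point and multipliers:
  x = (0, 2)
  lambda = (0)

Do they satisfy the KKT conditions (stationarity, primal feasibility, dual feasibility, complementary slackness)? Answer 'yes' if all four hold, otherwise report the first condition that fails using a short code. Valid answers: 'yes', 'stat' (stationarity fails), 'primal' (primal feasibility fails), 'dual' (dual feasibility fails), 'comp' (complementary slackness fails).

Gradient of f: grad f(x) = Q x + c = (0, 0)
Constraint values g_i(x) = a_i^T x - b_i:
  g_1((0, 2)) = 1
Stationarity residual: grad f(x) + sum_i lambda_i a_i = (0, 0)
  -> stationarity OK
Primal feasibility (all g_i <= 0): FAILS
Dual feasibility (all lambda_i >= 0): OK
Complementary slackness (lambda_i * g_i(x) = 0 for all i): OK

Verdict: the first failing condition is primal_feasibility -> primal.

primal


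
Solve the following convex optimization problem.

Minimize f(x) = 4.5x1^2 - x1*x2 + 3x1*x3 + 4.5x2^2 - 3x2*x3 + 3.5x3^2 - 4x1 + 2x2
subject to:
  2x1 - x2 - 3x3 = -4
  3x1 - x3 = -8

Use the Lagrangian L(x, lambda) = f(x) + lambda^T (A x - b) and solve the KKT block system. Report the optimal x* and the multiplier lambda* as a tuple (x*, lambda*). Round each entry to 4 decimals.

Form the Lagrangian:
  L(x, lambda) = (1/2) x^T Q x + c^T x + lambda^T (A x - b)
Stationarity (grad_x L = 0): Q x + c + A^T lambda = 0.
Primal feasibility: A x = b.

This gives the KKT block system:
  [ Q   A^T ] [ x     ]   [-c ]
  [ A    0  ] [ lambda ] = [ b ]

Solving the linear system:
  x*      = (-2.6855, -1.2012, -0.0566)
  lambda* = (-5.9553, 13.0164)
  f(x*)   = 44.3249

x* = (-2.6855, -1.2012, -0.0566), lambda* = (-5.9553, 13.0164)


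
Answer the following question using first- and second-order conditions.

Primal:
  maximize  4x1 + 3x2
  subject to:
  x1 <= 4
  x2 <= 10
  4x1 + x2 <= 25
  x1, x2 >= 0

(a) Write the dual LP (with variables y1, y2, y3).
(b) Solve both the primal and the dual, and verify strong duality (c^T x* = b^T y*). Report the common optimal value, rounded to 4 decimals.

The standard primal-dual pair for 'max c^T x s.t. A x <= b, x >= 0' is:
  Dual:  min b^T y  s.t.  A^T y >= c,  y >= 0.

So the dual LP is:
  minimize  4y1 + 10y2 + 25y3
  subject to:
    y1 + 4y3 >= 4
    y2 + y3 >= 3
    y1, y2, y3 >= 0

Solving the primal: x* = (3.75, 10).
  primal value c^T x* = 45.
Solving the dual: y* = (0, 2, 1).
  dual value b^T y* = 45.
Strong duality: c^T x* = b^T y*. Confirmed.

45


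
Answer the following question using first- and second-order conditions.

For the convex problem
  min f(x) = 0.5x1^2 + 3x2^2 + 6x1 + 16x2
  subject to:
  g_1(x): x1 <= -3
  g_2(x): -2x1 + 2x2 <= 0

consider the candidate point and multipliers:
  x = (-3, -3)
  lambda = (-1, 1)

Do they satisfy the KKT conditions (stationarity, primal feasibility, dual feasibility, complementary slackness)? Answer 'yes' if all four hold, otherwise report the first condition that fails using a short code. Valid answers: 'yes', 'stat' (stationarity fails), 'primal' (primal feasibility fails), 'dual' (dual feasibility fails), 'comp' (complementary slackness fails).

Gradient of f: grad f(x) = Q x + c = (3, -2)
Constraint values g_i(x) = a_i^T x - b_i:
  g_1((-3, -3)) = 0
  g_2((-3, -3)) = 0
Stationarity residual: grad f(x) + sum_i lambda_i a_i = (0, 0)
  -> stationarity OK
Primal feasibility (all g_i <= 0): OK
Dual feasibility (all lambda_i >= 0): FAILS
Complementary slackness (lambda_i * g_i(x) = 0 for all i): OK

Verdict: the first failing condition is dual_feasibility -> dual.

dual


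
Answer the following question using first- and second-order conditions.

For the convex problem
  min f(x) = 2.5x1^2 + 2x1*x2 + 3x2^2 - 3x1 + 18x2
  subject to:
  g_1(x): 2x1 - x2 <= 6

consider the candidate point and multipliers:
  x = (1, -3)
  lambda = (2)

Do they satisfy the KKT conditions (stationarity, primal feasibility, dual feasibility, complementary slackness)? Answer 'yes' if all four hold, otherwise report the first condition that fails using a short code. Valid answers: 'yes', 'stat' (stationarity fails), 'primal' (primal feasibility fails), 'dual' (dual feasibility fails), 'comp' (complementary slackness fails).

Gradient of f: grad f(x) = Q x + c = (-4, 2)
Constraint values g_i(x) = a_i^T x - b_i:
  g_1((1, -3)) = -1
Stationarity residual: grad f(x) + sum_i lambda_i a_i = (0, 0)
  -> stationarity OK
Primal feasibility (all g_i <= 0): OK
Dual feasibility (all lambda_i >= 0): OK
Complementary slackness (lambda_i * g_i(x) = 0 for all i): FAILS

Verdict: the first failing condition is complementary_slackness -> comp.

comp
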